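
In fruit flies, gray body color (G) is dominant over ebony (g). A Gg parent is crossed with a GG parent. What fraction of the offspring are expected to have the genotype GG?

Punnett square for Gg × GG:
Offspring genotypes: 2 GG, 2 Gg
Total offspring: 4
Count with target: 2
Probability: 2/4 = 1/2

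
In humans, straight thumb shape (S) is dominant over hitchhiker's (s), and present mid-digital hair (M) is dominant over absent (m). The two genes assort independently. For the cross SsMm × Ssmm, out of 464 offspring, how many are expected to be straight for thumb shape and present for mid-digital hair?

Dihybrid cross SsMm × Ssmm — consider each gene separately:
thumb shape: Ss × Ss → 1 SS, 2 Ss, 1 ss → 3 S_ : 1 ss (out of 4)
mid-digital hair: Mm × mm → 2 Mm, 2 mm → 2 M_ : 2 mm (out of 4)
Looking for: straight (S_) and present (M_)
P(straight) = 3/4, P(present) = 2/4
P(both) = 3/4 × 2/4 = 6/16 = 3/8
Expected count = 3/8 × 464 = 174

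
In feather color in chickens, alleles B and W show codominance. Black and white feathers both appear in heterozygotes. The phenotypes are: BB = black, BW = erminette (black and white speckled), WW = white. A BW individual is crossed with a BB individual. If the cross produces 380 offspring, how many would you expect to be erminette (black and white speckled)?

Punnett square for BW × BB:
Offspring genotypes: 2 BB, 2 BW
Phenotype counts: 2 black, 2 erminette (black and white speckled)
erminette (black and white speckled): 2 out of 4 → fraction 1/2
Expected count = 1/2 × 380 = 190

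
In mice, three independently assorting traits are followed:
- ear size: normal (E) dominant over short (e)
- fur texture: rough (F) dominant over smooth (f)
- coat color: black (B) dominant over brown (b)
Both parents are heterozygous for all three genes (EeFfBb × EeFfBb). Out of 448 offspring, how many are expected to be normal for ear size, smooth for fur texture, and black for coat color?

Trihybrid cross: EeFfBb × EeFfBb
Each trait segregates independently with a 3:1 phenotypic ratio, so each gene contributes 3/4 (dominant) or 1/4 (recessive).
Target: normal (ear size), smooth (fur texture), black (coat color)
Probability = product of independent per-trait probabilities
= 3/4 × 1/4 × 3/4 = 9/64
Expected count = 9/64 × 448 = 63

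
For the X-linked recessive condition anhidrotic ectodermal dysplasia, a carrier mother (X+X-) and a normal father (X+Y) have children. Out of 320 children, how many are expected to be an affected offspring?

Cross: X+X- × X+Y
Offspring: 1 X+X+, 1 X+Y, 1 X+X-, 1 X-Y
Probability of an affected offspring: 1/4
Expected count = 1/4 × 320 = 80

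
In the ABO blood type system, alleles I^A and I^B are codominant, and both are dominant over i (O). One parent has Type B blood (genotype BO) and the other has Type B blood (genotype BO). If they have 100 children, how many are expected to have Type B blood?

Cross: BO × BO
Possible offspring genotypes: 1 BB, 2 BO, 1 OO
Blood type counts: 3 Type B, 1 Type O
Probability of Type B: 3/4
Expected count = 3/4 × 100 = 75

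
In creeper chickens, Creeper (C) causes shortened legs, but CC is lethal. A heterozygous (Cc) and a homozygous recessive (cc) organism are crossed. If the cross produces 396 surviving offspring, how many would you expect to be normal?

Cross: Cc × cc
Punnett square offspring (before lethality): 2 Cc, 2 cc
No CC offspring are produced in this cross.
normal: 2 out of 4 → fraction 1/2
Expected count = 1/2 × 396 = 198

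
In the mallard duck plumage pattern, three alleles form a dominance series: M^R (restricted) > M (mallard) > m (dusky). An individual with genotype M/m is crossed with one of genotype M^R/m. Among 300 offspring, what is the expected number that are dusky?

Cross: M/m × M^R/m
Allele dominance: M^R > M > m
Offspring genotypes: 1 M^R/M, 1 M/m, 1 M^R/m, 1 m/m
Phenotype counts: 2 restricted, 1 mallard, 1 dusky
dusky: 1 out of 4 → fraction 1/4
Expected count = 1/4 × 300 = 75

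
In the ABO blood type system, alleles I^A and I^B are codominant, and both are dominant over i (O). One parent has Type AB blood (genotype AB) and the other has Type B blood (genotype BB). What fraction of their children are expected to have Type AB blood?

Cross: AB × BB
Possible offspring genotypes: 2 AB, 2 BB
Blood type counts: 2 Type AB, 2 Type B
Probability of Type AB: 2/4 = 1/2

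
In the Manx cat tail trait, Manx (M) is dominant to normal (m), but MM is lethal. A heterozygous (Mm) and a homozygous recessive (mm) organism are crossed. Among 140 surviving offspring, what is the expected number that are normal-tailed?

Cross: Mm × mm
Punnett square offspring (before lethality): 2 Mm, 2 mm
No MM offspring are produced in this cross.
normal-tailed: 2 out of 4 → fraction 1/2
Expected count = 1/2 × 140 = 70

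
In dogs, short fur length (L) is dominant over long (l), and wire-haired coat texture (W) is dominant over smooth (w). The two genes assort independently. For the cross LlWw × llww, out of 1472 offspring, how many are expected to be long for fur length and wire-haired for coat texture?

Dihybrid cross LlWw × llww — consider each gene separately:
fur length: Ll × ll → 2 Ll, 2 ll → 2 L_ : 2 ll (out of 4)
coat texture: Ww × ww → 2 Ww, 2 ww → 2 W_ : 2 ww (out of 4)
Looking for: long (ll) and wire-haired (W_)
P(long) = 2/4, P(wire-haired) = 2/4
P(both) = 2/4 × 2/4 = 4/16 = 1/4
Expected count = 1/4 × 1472 = 368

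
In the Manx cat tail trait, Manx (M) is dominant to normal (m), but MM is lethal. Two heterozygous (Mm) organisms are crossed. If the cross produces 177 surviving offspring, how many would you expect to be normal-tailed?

Cross: Mm × Mm
Punnett square offspring (before lethality): 1 MM, 2 Mm, 1 mm
The MM genotype is lethal (embryos die); surviving offspring: 2 Mm, 1 mm
normal-tailed: 1 out of 3 → fraction 1/3
Expected count = 1/3 × 177 = 59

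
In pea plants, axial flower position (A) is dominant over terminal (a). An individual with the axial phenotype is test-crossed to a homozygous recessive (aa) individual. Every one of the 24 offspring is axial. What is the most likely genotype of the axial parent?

Test cross: ? × aa
All offspring are axial.
If the unknown parent were heterozygous (Aa), about half of 24 offspring would be terminal; none are. The unknown parent is most likely homozygous dominant (AA).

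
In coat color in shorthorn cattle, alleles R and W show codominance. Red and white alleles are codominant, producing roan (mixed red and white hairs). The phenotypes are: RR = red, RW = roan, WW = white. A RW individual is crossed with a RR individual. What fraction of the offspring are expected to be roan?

Punnett square for RW × RR:
Offspring genotypes: 2 RR, 2 RW
Phenotype counts: 2 red, 2 roan
roan: 2 out of 4
Probability: 2/4 = 1/2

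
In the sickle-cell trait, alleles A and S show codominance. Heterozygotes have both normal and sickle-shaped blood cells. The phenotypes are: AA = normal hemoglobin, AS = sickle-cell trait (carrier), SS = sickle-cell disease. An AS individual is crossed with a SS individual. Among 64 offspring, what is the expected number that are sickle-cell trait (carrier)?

Punnett square for AS × SS:
Offspring genotypes: 2 AS, 2 SS
Phenotype counts: 2 sickle-cell trait (carrier), 2 sickle-cell disease
sickle-cell trait (carrier): 2 out of 4 → fraction 1/2
Expected count = 1/2 × 64 = 32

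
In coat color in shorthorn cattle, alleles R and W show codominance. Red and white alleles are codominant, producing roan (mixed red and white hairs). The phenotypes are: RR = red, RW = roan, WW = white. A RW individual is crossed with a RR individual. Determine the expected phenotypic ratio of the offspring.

Punnett square for RW × RR:
Offspring genotypes: 2 RR, 2 RW
Phenotype counts: 2 red, 2 roan
Ratio: 1 red : 1 roan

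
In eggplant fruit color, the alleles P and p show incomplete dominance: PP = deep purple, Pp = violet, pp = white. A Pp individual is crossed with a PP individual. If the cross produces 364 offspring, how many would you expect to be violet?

Punnett square for Pp × PP:
Offspring genotypes: 2 PP, 2 Pp
Phenotype counts: 2 deep purple, 2 violet
violet: 2 out of 4 → fraction 1/2
Expected count = 1/2 × 364 = 182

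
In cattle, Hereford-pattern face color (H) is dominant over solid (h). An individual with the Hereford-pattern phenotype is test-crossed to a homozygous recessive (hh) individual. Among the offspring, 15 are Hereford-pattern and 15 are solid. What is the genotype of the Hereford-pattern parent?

Test cross: ? × hh
Offspring: 15 Hereford-pattern, 15 solid — approximately 1:1.
A 1:1 ratio in a test cross indicates the unknown parent is heterozygous (Hh).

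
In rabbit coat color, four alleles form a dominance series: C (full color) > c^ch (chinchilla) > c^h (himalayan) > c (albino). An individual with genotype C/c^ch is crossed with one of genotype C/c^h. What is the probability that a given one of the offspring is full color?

Cross: C/c^ch × C/c^h
Allele dominance: C > c^ch > c^h > c
Offspring genotypes: 1 C/C, 1 C/c^h, 1 C/c^ch, 1 c^ch/c^h
Phenotype counts: 3 full color, 1 chinchilla
full color: 3 out of 4
Probability: 3/4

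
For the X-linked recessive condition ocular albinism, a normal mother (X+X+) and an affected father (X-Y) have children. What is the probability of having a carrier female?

Cross: X+X+ × X-Y
Offspring: 2 X+X-, 2 X+Y
Probability of a carrier female: 2/4 = 1/2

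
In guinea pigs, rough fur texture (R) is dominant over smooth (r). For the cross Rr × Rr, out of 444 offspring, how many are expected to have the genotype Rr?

Punnett square for Rr × Rr:
Offspring genotypes: 1 RR, 2 Rr, 1 rr
Total offspring: 4
Count with target: 2
Probability: 2/4 = 1/2
Expected count = 1/2 × 444 = 222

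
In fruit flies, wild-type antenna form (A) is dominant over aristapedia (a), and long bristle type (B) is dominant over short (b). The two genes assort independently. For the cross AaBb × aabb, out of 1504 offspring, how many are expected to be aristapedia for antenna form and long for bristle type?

Dihybrid cross AaBb × aabb — consider each gene separately:
antenna form: Aa × aa → 2 Aa, 2 aa → 2 A_ : 2 aa (out of 4)
bristle type: Bb × bb → 2 Bb, 2 bb → 2 B_ : 2 bb (out of 4)
Looking for: aristapedia (aa) and long (B_)
P(aristapedia) = 2/4, P(long) = 2/4
P(both) = 2/4 × 2/4 = 4/16 = 1/4
Expected count = 1/4 × 1504 = 376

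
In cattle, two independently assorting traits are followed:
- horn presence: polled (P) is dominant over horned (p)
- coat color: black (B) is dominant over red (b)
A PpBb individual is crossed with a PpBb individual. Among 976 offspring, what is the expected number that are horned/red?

Dihybrid cross PpBb × PpBb — consider each gene separately:
horn presence: Pp × Pp → 1 PP, 2 Pp, 1 pp → 3 P_ : 1 pp (out of 4)
coat color: Bb × Bb → 1 BB, 2 Bb, 1 bb → 3 B_ : 1 bb (out of 4)
Combine (counts out of 4 × 4 = 16): polled/black (P_B_) = 3×3 = 9; polled/red (P_bb) = 3×1 = 3; horned/black (ppB_) = 1×3 = 3; horned/red (ppbb) = 1×1 = 1
Phenotype counts (out of 16): 9 polled/black, 3 polled/red, 3 horned/black, 1 horned/red
horned/red: 1 out of 16 → fraction 1/16
Expected count = 1/16 × 976 = 61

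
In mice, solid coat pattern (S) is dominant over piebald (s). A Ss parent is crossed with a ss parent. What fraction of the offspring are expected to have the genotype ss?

Punnett square for Ss × ss:
Offspring genotypes: 2 Ss, 2 ss
Total offspring: 4
Count with target: 2
Probability: 2/4 = 1/2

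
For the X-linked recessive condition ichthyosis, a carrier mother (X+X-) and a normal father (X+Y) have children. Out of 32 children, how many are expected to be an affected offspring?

Cross: X+X- × X+Y
Offspring: 1 X+X+, 1 X+Y, 1 X+X-, 1 X-Y
Probability of an affected offspring: 1/4
Expected count = 1/4 × 32 = 8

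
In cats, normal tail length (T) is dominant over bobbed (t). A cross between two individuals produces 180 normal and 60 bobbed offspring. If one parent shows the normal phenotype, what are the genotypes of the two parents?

Observed offspring: 180 normal, 60 bobbed
The observed ratio simplifies to 3:1. Bobbed (tt) offspring appear, so each parent must contribute one t allele. The parent stated to show normal carries T, so it is Tt. The other parent is then either Tt or tt: Tt × tt would give a 1:1 split, whereas Tt × Tt gives 3:1 — matching the data. So both parents are heterozygous (Tt × Tt).
Parent genotypes: Tt × Tt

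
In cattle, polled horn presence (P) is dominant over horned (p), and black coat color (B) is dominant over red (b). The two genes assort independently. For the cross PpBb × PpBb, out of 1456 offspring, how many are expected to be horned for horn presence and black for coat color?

Dihybrid cross PpBb × PpBb — consider each gene separately:
horn presence: Pp × Pp → 1 PP, 2 Pp, 1 pp → 3 P_ : 1 pp (out of 4)
coat color: Bb × Bb → 1 BB, 2 Bb, 1 bb → 3 B_ : 1 bb (out of 4)
Looking for: horned (pp) and black (B_)
P(horned) = 1/4, P(black) = 3/4
P(both) = 1/4 × 3/4 = 3/16
Expected count = 3/16 × 1456 = 273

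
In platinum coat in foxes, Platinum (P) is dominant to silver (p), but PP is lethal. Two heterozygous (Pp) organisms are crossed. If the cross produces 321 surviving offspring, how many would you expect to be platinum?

Cross: Pp × Pp
Punnett square offspring (before lethality): 1 PP, 2 Pp, 1 pp
The PP genotype is lethal (embryos die); surviving offspring: 2 Pp, 1 pp
platinum: 2 out of 3 → fraction 2/3
Expected count = 2/3 × 321 = 214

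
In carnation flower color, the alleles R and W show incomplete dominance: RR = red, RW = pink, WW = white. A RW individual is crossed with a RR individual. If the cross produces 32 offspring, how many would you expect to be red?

Punnett square for RW × RR:
Offspring genotypes: 2 RR, 2 RW
Phenotype counts: 2 red, 2 pink
red: 2 out of 4 → fraction 1/2
Expected count = 1/2 × 32 = 16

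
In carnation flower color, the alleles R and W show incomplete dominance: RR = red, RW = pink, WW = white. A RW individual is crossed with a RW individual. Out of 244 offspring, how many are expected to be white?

Punnett square for RW × RW:
Offspring genotypes: 1 RR, 2 RW, 1 WW
Phenotype counts: 1 red, 2 pink, 1 white
white: 1 out of 4 → fraction 1/4
Expected count = 1/4 × 244 = 61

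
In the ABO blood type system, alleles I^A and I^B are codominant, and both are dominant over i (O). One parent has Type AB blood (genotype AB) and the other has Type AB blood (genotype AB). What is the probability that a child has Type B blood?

Cross: AB × AB
Possible offspring genotypes: 1 AA, 2 AB, 1 BB
Blood type counts: 1 Type A, 2 Type AB, 1 Type B
Probability of Type B: 1/4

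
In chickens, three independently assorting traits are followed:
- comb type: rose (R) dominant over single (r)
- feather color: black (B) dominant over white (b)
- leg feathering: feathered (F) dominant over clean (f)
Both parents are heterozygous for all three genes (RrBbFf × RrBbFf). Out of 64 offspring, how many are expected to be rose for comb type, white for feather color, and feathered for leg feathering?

Trihybrid cross: RrBbFf × RrBbFf
Each trait segregates independently with a 3:1 phenotypic ratio, so each gene contributes 3/4 (dominant) or 1/4 (recessive).
Target: rose (comb type), white (feather color), feathered (leg feathering)
Probability = product of independent per-trait probabilities
= 3/4 × 1/4 × 3/4 = 9/64
Expected count = 9/64 × 64 = 9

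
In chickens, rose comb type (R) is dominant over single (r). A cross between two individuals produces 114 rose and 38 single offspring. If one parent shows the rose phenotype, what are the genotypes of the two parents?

Observed offspring: 114 rose, 38 single
The observed ratio simplifies to 3:1. Single (rr) offspring appear, so each parent must contribute one r allele. The parent stated to show rose carries R, so it is Rr. The other parent is then either Rr or rr: Rr × rr would give a 1:1 split, whereas Rr × Rr gives 3:1 — matching the data. So both parents are heterozygous (Rr × Rr).
Parent genotypes: Rr × Rr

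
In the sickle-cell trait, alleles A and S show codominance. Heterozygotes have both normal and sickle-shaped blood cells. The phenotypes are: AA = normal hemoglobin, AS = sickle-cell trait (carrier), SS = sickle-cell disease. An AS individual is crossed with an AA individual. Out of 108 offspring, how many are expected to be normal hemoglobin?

Punnett square for AS × AA:
Offspring genotypes: 2 AA, 2 AS
Phenotype counts: 2 normal hemoglobin, 2 sickle-cell trait (carrier)
normal hemoglobin: 2 out of 4 → fraction 1/2
Expected count = 1/2 × 108 = 54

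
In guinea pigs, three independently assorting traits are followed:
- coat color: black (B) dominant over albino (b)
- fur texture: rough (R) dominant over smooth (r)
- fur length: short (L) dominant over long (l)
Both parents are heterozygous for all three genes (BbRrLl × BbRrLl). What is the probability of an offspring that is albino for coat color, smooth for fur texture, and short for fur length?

Trihybrid cross: BbRrLl × BbRrLl
Each trait segregates independently with a 3:1 phenotypic ratio, so each gene contributes 3/4 (dominant) or 1/4 (recessive).
Target: albino (coat color), smooth (fur texture), short (fur length)
Probability = product of independent per-trait probabilities
= 1/4 × 1/4 × 3/4 = 3/64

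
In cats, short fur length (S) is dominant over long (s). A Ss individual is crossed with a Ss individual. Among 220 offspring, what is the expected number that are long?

Punnett square for Ss × Ss:
Offspring genotypes: 1 SS, 2 Ss, 1 ss
short: 3, long: 1
long: 1 out of 4 → fraction 1/4
Expected count = 1/4 × 220 = 55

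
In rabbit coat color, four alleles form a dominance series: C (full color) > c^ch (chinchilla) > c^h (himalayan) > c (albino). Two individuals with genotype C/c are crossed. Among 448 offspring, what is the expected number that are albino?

Cross: C/c × C/c
Allele dominance: C > c^ch > c^h > c
Offspring genotypes: 1 C/C, 2 C/c, 1 c/c
Phenotype counts: 3 full color, 1 albino
albino: 1 out of 4 → fraction 1/4
Expected count = 1/4 × 448 = 112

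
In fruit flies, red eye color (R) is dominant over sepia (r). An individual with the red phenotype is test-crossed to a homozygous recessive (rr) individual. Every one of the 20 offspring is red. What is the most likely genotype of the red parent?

Test cross: ? × rr
All offspring are red.
If the unknown parent were heterozygous (Rr), about half of 20 offspring would be sepia; none are. The unknown parent is most likely homozygous dominant (RR).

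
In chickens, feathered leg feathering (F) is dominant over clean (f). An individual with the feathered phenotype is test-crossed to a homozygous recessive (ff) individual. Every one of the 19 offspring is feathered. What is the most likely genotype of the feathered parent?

Test cross: ? × ff
All offspring are feathered.
If the unknown parent were heterozygous (Ff), about half of 19 offspring would be clean; none are. The unknown parent is most likely homozygous dominant (FF).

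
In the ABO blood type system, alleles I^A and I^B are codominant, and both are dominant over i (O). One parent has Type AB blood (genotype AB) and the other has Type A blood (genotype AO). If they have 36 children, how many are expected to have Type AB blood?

Cross: AB × AO
Possible offspring genotypes: 1 AA, 1 AO, 1 AB, 1 BO
Blood type counts: 2 Type A, 1 Type AB, 1 Type B
Probability of Type AB: 1/4
Expected count = 1/4 × 36 = 9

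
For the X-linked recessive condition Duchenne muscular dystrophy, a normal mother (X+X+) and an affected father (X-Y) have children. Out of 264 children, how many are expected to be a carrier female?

Cross: X+X+ × X-Y
Offspring: 2 X+X-, 2 X+Y
Probability of a carrier female: 2/4 = 1/2
Expected count = 1/2 × 264 = 132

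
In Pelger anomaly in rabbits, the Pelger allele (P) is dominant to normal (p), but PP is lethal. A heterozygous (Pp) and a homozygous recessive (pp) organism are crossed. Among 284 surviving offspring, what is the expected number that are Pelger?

Cross: Pp × pp
Punnett square offspring (before lethality): 2 Pp, 2 pp
No PP offspring are produced in this cross.
Pelger: 2 out of 4 → fraction 1/2
Expected count = 1/2 × 284 = 142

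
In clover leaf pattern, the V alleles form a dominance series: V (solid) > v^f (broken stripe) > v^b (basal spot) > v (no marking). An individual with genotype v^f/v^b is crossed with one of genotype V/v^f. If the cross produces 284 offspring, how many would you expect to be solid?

Cross: v^f/v^b × V/v^f
Allele dominance: V > v^f > v^b > v
Offspring genotypes: 1 V/v^f, 1 v^f/v^f, 1 V/v^b, 1 v^f/v^b
Phenotype counts: 2 solid, 2 broken stripe
solid: 2 out of 4 → fraction 1/2
Expected count = 1/2 × 284 = 142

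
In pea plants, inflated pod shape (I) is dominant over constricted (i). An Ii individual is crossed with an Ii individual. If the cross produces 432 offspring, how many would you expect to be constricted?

Punnett square for Ii × Ii:
Offspring genotypes: 1 II, 2 Ii, 1 ii
inflated: 3, constricted: 1
constricted: 1 out of 4 → fraction 1/4
Expected count = 1/4 × 432 = 108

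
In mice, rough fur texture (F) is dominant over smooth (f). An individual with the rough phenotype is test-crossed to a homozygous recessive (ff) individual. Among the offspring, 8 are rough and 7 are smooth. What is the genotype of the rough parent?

Test cross: ? × ff
Offspring: 8 rough, 7 smooth — approximately 1:1.
A 1:1 ratio in a test cross indicates the unknown parent is heterozygous (Ff).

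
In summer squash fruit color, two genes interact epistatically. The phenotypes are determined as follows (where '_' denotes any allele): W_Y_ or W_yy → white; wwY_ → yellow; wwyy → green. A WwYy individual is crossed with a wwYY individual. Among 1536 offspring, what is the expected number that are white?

Cross: WwYy × wwYY — consider each gene separately:
W gene: Ww × ww → 2 Ww, 2 ww → 2 W_ : 2 ww (out of 4)
Y gene: Yy × YY → 2 YY, 2 Yy → 4 Y_ (out of 4)
Genotype classes (out of 4 × 4 = 16): W_Y_ = 2×4 = 8; wwY_ = 2×4 = 8
Apply the phenotype rules: W_Y_ (8) → white; wwY_ (8) → yellow
Phenotype counts (out of 16): 8 white, 8 yellow
white: 8 out of 16 → fraction 1/2
Expected count = 1/2 × 1536 = 768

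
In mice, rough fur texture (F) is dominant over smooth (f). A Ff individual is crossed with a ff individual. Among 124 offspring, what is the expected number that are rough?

Punnett square for Ff × ff:
Offspring genotypes: 2 Ff, 2 ff
rough: 2, smooth: 2
rough: 2 out of 4 → fraction 1/2
Expected count = 1/2 × 124 = 62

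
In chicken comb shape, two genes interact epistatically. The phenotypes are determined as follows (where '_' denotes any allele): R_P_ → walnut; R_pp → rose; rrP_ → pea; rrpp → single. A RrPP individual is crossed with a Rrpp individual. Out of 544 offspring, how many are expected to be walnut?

Cross: RrPP × Rrpp — consider each gene separately:
R gene: Rr × Rr → 1 RR, 2 Rr, 1 rr → 3 R_ : 1 rr (out of 4)
P gene: PP × pp → 4 Pp → 4 P_ (out of 4)
Genotype classes (out of 4 × 4 = 16): R_P_ = 3×4 = 12; rrP_ = 1×4 = 4
Apply the phenotype rules: R_P_ (12) → walnut; rrP_ (4) → pea
Phenotype counts (out of 16): 12 walnut, 4 pea
walnut: 12 out of 16 → fraction 3/4
Expected count = 3/4 × 544 = 408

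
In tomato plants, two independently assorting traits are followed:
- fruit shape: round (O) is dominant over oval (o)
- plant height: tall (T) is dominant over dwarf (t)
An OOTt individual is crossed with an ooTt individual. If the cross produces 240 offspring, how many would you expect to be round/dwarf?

Dihybrid cross OOTt × ooTt — consider each gene separately:
fruit shape: OO × oo → 4 Oo → 4 O_ (out of 4)
plant height: Tt × Tt → 1 TT, 2 Tt, 1 tt → 3 T_ : 1 tt (out of 4)
Combine (counts out of 4 × 4 = 16): round/tall (O_T_) = 4×3 = 12; round/dwarf (O_tt) = 4×1 = 4
Phenotype counts (out of 16): 12 round/tall, 4 round/dwarf
round/dwarf: 4 out of 16 → fraction 1/4
Expected count = 1/4 × 240 = 60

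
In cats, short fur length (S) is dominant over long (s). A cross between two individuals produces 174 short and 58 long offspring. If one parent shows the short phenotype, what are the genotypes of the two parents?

Observed offspring: 174 short, 58 long
The observed ratio simplifies to 3:1. Long (ss) offspring appear, so each parent must contribute one s allele. The parent stated to show short carries S, so it is Ss. The other parent is then either Ss or ss: Ss × ss would give a 1:1 split, whereas Ss × Ss gives 3:1 — matching the data. So both parents are heterozygous (Ss × Ss).
Parent genotypes: Ss × Ss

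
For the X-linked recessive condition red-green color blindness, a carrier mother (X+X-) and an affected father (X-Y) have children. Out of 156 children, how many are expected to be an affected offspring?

Cross: X+X- × X-Y
Offspring: 1 X+X-, 1 X+Y, 1 X-X-, 1 X-Y
Probability of an affected offspring: 2/4 = 1/2
Expected count = 1/2 × 156 = 78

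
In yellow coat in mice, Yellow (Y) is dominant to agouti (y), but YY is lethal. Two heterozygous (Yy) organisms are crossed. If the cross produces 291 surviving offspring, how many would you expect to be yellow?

Cross: Yy × Yy
Punnett square offspring (before lethality): 1 YY, 2 Yy, 1 yy
The YY genotype is lethal (embryos die); surviving offspring: 2 Yy, 1 yy
yellow: 2 out of 3 → fraction 2/3
Expected count = 2/3 × 291 = 194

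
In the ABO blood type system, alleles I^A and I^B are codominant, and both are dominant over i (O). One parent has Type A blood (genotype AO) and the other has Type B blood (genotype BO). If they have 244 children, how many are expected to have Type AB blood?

Cross: AO × BO
Possible offspring genotypes: 1 AB, 1 AO, 1 BO, 1 OO
Blood type counts: 1 Type AB, 1 Type A, 1 Type B, 1 Type O
Probability of Type AB: 1/4
Expected count = 1/4 × 244 = 61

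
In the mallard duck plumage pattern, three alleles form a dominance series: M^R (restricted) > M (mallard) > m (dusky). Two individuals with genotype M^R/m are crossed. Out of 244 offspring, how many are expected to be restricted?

Cross: M^R/m × M^R/m
Allele dominance: M^R > M > m
Offspring genotypes: 1 M^R/M^R, 2 M^R/m, 1 m/m
Phenotype counts: 3 restricted, 1 dusky
restricted: 3 out of 4 → fraction 3/4
Expected count = 3/4 × 244 = 183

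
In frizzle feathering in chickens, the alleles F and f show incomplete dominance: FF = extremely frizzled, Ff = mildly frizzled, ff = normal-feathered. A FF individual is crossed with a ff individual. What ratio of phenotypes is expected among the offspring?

Punnett square for FF × ff:
Offspring genotypes: 4 Ff
Phenotype counts: 4 mildly frizzled
Ratio: all mildly frizzled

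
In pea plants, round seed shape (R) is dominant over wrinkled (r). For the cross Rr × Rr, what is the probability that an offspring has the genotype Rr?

Punnett square for Rr × Rr:
Offspring genotypes: 1 RR, 2 Rr, 1 rr
Total offspring: 4
Count with target: 2
Probability: 2/4 = 1/2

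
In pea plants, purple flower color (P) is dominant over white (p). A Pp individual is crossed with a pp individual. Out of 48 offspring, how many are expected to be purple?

Punnett square for Pp × pp:
Offspring genotypes: 2 Pp, 2 pp
purple: 2, white: 2
purple: 2 out of 4 → fraction 1/2
Expected count = 1/2 × 48 = 24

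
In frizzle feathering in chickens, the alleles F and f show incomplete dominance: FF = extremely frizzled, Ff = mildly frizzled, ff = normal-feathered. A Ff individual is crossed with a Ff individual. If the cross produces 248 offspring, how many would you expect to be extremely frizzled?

Punnett square for Ff × Ff:
Offspring genotypes: 1 FF, 2 Ff, 1 ff
Phenotype counts: 1 extremely frizzled, 2 mildly frizzled, 1 normal-feathered
extremely frizzled: 1 out of 4 → fraction 1/4
Expected count = 1/4 × 248 = 62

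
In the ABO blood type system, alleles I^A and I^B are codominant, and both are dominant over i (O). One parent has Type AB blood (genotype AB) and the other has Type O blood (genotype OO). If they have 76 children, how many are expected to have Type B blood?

Cross: AB × OO
Possible offspring genotypes: 2 AO, 2 BO
Blood type counts: 2 Type A, 2 Type B
Probability of Type B: 2/4 = 1/2
Expected count = 1/2 × 76 = 38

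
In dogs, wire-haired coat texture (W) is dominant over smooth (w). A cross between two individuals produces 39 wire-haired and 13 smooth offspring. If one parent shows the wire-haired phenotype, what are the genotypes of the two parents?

Observed offspring: 39 wire-haired, 13 smooth
The observed ratio simplifies to 3:1. Smooth (ww) offspring appear, so each parent must contribute one w allele. The parent stated to show wire-haired carries W, so it is Ww. The other parent is then either Ww or ww: Ww × ww would give a 1:1 split, whereas Ww × Ww gives 3:1 — matching the data. So both parents are heterozygous (Ww × Ww).
Parent genotypes: Ww × Ww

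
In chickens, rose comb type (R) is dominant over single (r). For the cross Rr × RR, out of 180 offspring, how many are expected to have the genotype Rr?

Punnett square for Rr × RR:
Offspring genotypes: 2 RR, 2 Rr
Total offspring: 4
Count with target: 2
Probability: 2/4 = 1/2
Expected count = 1/2 × 180 = 90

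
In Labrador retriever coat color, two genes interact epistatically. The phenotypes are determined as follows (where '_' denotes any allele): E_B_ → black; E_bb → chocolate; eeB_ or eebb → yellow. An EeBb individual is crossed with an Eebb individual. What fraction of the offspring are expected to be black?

Cross: EeBb × Eebb — consider each gene separately:
E gene: Ee × Ee → 1 EE, 2 Ee, 1 ee → 3 E_ : 1 ee (out of 4)
B gene: Bb × bb → 2 Bb, 2 bb → 2 B_ : 2 bb (out of 4)
Genotype classes (out of 4 × 4 = 16): E_B_ = 3×2 = 6; E_bb = 3×2 = 6; eeB_ = 1×2 = 2; eebb = 1×2 = 2
Apply the phenotype rules: E_B_ (6) → black; E_bb (6) → chocolate; eeB_ (2) + eebb (2) → yellow
Phenotype counts (out of 16): 6 black, 6 chocolate, 4 yellow
black: 6 out of 16
Probability: 6/16 = 3/8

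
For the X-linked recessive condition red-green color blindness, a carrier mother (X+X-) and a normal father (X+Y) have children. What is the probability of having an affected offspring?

Cross: X+X- × X+Y
Offspring: 1 X+X+, 1 X+Y, 1 X+X-, 1 X-Y
Probability of an affected offspring: 1/4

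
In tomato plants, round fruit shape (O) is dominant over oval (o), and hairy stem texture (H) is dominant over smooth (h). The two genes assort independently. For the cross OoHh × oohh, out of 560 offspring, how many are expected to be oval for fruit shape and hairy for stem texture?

Dihybrid cross OoHh × oohh — consider each gene separately:
fruit shape: Oo × oo → 2 Oo, 2 oo → 2 O_ : 2 oo (out of 4)
stem texture: Hh × hh → 2 Hh, 2 hh → 2 H_ : 2 hh (out of 4)
Looking for: oval (oo) and hairy (H_)
P(oval) = 2/4, P(hairy) = 2/4
P(both) = 2/4 × 2/4 = 4/16 = 1/4
Expected count = 1/4 × 560 = 140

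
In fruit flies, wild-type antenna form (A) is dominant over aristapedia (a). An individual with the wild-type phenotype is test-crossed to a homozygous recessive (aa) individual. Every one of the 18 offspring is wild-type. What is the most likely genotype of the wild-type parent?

Test cross: ? × aa
All offspring are wild-type.
If the unknown parent were heterozygous (Aa), about half of 18 offspring would be aristapedia; none are. The unknown parent is most likely homozygous dominant (AA).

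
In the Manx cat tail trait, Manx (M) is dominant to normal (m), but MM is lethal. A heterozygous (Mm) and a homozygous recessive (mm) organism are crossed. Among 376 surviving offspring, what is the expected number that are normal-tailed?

Cross: Mm × mm
Punnett square offspring (before lethality): 2 Mm, 2 mm
No MM offspring are produced in this cross.
normal-tailed: 2 out of 4 → fraction 1/2
Expected count = 1/2 × 376 = 188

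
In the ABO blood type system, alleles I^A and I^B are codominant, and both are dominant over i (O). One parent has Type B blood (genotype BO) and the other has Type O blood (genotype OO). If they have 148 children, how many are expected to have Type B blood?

Cross: BO × OO
Possible offspring genotypes: 2 BO, 2 OO
Blood type counts: 2 Type B, 2 Type O
Probability of Type B: 2/4 = 1/2
Expected count = 1/2 × 148 = 74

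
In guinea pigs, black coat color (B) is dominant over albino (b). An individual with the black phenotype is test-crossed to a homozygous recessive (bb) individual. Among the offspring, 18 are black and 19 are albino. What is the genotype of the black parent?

Test cross: ? × bb
Offspring: 18 black, 19 albino — approximately 1:1.
A 1:1 ratio in a test cross indicates the unknown parent is heterozygous (Bb).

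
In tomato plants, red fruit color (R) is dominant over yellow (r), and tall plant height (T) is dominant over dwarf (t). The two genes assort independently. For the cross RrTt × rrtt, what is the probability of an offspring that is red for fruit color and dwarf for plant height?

Dihybrid cross RrTt × rrtt — consider each gene separately:
fruit color: Rr × rr → 2 Rr, 2 rr → 2 R_ : 2 rr (out of 4)
plant height: Tt × tt → 2 Tt, 2 tt → 2 T_ : 2 tt (out of 4)
Looking for: red (R_) and dwarf (tt)
P(red) = 2/4, P(dwarf) = 2/4
P(both) = 2/4 × 2/4 = 4/16 = 1/4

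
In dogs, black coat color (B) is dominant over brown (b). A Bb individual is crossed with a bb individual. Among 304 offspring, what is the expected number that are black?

Punnett square for Bb × bb:
Offspring genotypes: 2 Bb, 2 bb
black: 2, brown: 2
black: 2 out of 4 → fraction 1/2
Expected count = 1/2 × 304 = 152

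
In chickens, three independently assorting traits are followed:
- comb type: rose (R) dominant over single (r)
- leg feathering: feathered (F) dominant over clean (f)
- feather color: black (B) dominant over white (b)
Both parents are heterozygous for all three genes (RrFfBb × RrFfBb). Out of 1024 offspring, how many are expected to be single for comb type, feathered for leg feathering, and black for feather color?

Trihybrid cross: RrFfBb × RrFfBb
Each trait segregates independently with a 3:1 phenotypic ratio, so each gene contributes 3/4 (dominant) or 1/4 (recessive).
Target: single (comb type), feathered (leg feathering), black (feather color)
Probability = product of independent per-trait probabilities
= 1/4 × 3/4 × 3/4 = 9/64
Expected count = 9/64 × 1024 = 144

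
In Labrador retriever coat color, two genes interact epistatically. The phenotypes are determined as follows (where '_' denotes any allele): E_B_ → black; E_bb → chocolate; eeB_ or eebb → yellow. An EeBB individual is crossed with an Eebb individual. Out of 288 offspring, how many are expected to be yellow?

Cross: EeBB × Eebb — consider each gene separately:
E gene: Ee × Ee → 1 EE, 2 Ee, 1 ee → 3 E_ : 1 ee (out of 4)
B gene: BB × bb → 4 Bb → 4 B_ (out of 4)
Genotype classes (out of 4 × 4 = 16): E_B_ = 3×4 = 12; eeB_ = 1×4 = 4
Apply the phenotype rules: E_B_ (12) → black; eeB_ (4) → yellow
Phenotype counts (out of 16): 12 black, 4 yellow
yellow: 4 out of 16 → fraction 1/4
Expected count = 1/4 × 288 = 72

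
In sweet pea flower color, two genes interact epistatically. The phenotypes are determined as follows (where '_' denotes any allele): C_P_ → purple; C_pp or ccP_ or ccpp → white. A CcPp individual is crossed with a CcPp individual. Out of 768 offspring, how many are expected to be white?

Cross: CcPp × CcPp — consider each gene separately:
C gene: Cc × Cc → 1 CC, 2 Cc, 1 cc → 3 C_ : 1 cc (out of 4)
P gene: Pp × Pp → 1 PP, 2 Pp, 1 pp → 3 P_ : 1 pp (out of 4)
Genotype classes (out of 4 × 4 = 16): C_P_ = 3×3 = 9; C_pp = 3×1 = 3; ccP_ = 1×3 = 3; ccpp = 1×1 = 1
Apply the phenotype rules: C_P_ (9) → purple; C_pp (3) + ccP_ (3) + ccpp (1) → white
Phenotype counts (out of 16): 9 purple, 7 white
white: 7 out of 16 → fraction 7/16
Expected count = 7/16 × 768 = 336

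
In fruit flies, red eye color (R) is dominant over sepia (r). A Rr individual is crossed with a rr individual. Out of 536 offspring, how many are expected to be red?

Punnett square for Rr × rr:
Offspring genotypes: 2 Rr, 2 rr
red: 2, sepia: 2
red: 2 out of 4 → fraction 1/2
Expected count = 1/2 × 536 = 268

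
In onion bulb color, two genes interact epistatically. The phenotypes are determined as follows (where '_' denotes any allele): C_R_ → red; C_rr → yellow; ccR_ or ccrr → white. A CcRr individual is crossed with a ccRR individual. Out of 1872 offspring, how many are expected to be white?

Cross: CcRr × ccRR — consider each gene separately:
C gene: Cc × cc → 2 Cc, 2 cc → 2 C_ : 2 cc (out of 4)
R gene: Rr × RR → 2 RR, 2 Rr → 4 R_ (out of 4)
Genotype classes (out of 4 × 4 = 16): C_R_ = 2×4 = 8; ccR_ = 2×4 = 8
Apply the phenotype rules: C_R_ (8) → red; ccR_ (8) → white
Phenotype counts (out of 16): 8 red, 8 white
white: 8 out of 16 → fraction 1/2
Expected count = 1/2 × 1872 = 936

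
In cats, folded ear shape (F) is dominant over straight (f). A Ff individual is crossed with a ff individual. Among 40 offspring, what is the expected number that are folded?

Punnett square for Ff × ff:
Offspring genotypes: 2 Ff, 2 ff
folded: 2, straight: 2
folded: 2 out of 4 → fraction 1/2
Expected count = 1/2 × 40 = 20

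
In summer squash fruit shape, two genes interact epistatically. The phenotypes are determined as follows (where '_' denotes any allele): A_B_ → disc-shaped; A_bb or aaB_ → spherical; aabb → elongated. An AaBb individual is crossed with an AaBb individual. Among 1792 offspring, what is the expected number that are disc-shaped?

Cross: AaBb × AaBb — consider each gene separately:
A gene: Aa × Aa → 1 AA, 2 Aa, 1 aa → 3 A_ : 1 aa (out of 4)
B gene: Bb × Bb → 1 BB, 2 Bb, 1 bb → 3 B_ : 1 bb (out of 4)
Genotype classes (out of 4 × 4 = 16): A_B_ = 3×3 = 9; A_bb = 3×1 = 3; aaB_ = 1×3 = 3; aabb = 1×1 = 1
Apply the phenotype rules: A_B_ (9) → disc-shaped; A_bb (3) + aaB_ (3) → spherical; aabb (1) → elongated
Phenotype counts (out of 16): 9 disc-shaped, 6 spherical, 1 elongated
disc-shaped: 9 out of 16 → fraction 9/16
Expected count = 9/16 × 1792 = 1008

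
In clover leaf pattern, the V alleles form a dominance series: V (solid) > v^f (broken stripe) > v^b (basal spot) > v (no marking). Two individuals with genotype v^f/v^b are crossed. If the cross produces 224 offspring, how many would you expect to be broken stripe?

Cross: v^f/v^b × v^f/v^b
Allele dominance: V > v^f > v^b > v
Offspring genotypes: 1 v^f/v^f, 2 v^f/v^b, 1 v^b/v^b
Phenotype counts: 3 broken stripe, 1 basal spot
broken stripe: 3 out of 4 → fraction 3/4
Expected count = 3/4 × 224 = 168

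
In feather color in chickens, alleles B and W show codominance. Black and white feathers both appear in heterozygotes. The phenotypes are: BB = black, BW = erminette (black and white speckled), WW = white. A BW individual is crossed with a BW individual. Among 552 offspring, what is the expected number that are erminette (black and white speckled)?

Punnett square for BW × BW:
Offspring genotypes: 1 BB, 2 BW, 1 WW
Phenotype counts: 1 black, 2 erminette (black and white speckled), 1 white
erminette (black and white speckled): 2 out of 4 → fraction 1/2
Expected count = 1/2 × 552 = 276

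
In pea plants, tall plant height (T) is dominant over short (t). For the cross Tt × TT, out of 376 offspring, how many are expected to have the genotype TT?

Punnett square for Tt × TT:
Offspring genotypes: 2 TT, 2 Tt
Total offspring: 4
Count with target: 2
Probability: 2/4 = 1/2
Expected count = 1/2 × 376 = 188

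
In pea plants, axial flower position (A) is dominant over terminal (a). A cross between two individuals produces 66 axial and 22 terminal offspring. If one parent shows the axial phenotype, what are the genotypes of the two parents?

Observed offspring: 66 axial, 22 terminal
The observed ratio simplifies to 3:1. Terminal (aa) offspring appear, so each parent must contribute one a allele. The parent stated to show axial carries A, so it is Aa. The other parent is then either Aa or aa: Aa × aa would give a 1:1 split, whereas Aa × Aa gives 3:1 — matching the data. So both parents are heterozygous (Aa × Aa).
Parent genotypes: Aa × Aa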